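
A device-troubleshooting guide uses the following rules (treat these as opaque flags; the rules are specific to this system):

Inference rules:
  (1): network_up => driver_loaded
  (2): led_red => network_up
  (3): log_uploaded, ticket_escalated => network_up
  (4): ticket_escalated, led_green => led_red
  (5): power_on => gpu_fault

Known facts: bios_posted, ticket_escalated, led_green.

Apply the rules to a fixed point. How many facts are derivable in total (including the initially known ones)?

[1] (4) [ticket_escalated, led_green => led_red]. ⇒ new: led_red.
[2] (2) [led_red => network_up]. ⇒ new: network_up.
[3] (1) [network_up => driver_loaded]. ⇒ new: driver_loaded.
Closure: {bios_posted, driver_loaded, led_green, led_red, network_up, ticket_escalated} — 6 facts.

6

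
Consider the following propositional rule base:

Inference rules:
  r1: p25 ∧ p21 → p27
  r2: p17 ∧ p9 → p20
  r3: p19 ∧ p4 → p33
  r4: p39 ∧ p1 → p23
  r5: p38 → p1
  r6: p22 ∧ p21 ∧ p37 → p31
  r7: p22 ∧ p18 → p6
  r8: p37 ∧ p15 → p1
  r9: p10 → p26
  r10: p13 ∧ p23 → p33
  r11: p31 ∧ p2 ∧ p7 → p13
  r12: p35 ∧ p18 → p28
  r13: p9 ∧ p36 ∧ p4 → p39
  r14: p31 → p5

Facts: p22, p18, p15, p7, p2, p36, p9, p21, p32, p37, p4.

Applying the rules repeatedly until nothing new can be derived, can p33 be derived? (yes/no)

yes

Round 1: r6 [p22 ∧ p21 ∧ p37 → p31]; r7 [p22 ∧ p18 → p6]; r8 [p37 ∧ p15 → p1]; r13 [p9 ∧ p36 ∧ p4 → p39]. Adds p31, p6, p1, p39.
Round 2: r4 [p39 ∧ p1 → p23]; r11 [p31 ∧ p2 ∧ p7 → p13]; r14 [p31 → p5]. Adds p23, p13, p5.
Round 3: r10 [p13 ∧ p23 → p33]. Adds p33.
p33 appears in round 3, so it is derivable.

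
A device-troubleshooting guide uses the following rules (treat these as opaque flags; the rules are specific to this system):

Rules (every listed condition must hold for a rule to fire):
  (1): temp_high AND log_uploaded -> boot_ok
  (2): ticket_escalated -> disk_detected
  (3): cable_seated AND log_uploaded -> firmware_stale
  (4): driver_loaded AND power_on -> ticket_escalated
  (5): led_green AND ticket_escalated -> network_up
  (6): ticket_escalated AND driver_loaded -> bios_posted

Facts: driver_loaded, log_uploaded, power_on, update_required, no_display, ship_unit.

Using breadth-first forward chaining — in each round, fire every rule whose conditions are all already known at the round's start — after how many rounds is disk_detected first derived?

[1] (4) [driver_loaded AND power_on -> ticket_escalated]. ⇒ new: ticket_escalated.
[2] (2) [ticket_escalated -> disk_detected]; (6) [ticket_escalated AND driver_loaded -> bios_posted]. ⇒ new: disk_detected, bios_posted.
disk_detected first appears in round 2.

2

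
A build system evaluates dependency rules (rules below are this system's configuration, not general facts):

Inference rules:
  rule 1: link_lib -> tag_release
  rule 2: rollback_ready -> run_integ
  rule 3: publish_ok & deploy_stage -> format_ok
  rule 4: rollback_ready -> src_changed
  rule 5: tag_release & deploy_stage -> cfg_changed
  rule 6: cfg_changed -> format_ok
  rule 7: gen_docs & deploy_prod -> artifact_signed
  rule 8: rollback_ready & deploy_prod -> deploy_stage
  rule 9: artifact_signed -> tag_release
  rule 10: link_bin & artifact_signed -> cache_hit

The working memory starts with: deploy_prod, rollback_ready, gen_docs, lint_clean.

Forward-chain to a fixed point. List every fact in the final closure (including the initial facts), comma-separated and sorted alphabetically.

Round 1: rule 2 [rollback_ready -> run_integ]; rule 4 [rollback_ready -> src_changed]; rule 7 [gen_docs & deploy_prod -> artifact_signed]; rule 8 [rollback_ready & deploy_prod -> deploy_stage]. Adds run_integ, src_changed, artifact_signed, deploy_stage.
Round 2: rule 9 [artifact_signed -> tag_release]. Adds tag_release.
Round 3: rule 5 [tag_release & deploy_stage -> cfg_changed]. Adds cfg_changed.
Round 4: rule 6 [cfg_changed -> format_ok]. Adds format_ok.

artifact_signed, cfg_changed, deploy_prod, deploy_stage, format_ok, gen_docs, lint_clean, rollback_ready, run_integ, src_changed, tag_release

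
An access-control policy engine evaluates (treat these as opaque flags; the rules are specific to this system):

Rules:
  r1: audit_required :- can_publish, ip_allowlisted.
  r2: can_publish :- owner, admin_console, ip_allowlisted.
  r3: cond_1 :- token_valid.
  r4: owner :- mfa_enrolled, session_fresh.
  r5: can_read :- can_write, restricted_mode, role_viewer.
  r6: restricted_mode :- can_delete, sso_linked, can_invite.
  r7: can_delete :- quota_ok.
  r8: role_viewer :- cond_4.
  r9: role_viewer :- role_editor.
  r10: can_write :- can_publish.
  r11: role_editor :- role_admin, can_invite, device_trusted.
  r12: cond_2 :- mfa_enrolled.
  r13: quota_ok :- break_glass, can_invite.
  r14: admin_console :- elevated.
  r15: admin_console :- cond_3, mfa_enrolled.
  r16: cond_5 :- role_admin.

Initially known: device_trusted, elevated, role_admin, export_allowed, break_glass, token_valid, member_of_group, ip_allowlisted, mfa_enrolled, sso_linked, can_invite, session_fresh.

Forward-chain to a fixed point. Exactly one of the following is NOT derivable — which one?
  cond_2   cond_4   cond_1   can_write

cond_4

[1] r3 [cond_1 :- token_valid.]; r4 [owner :- mfa_enrolled, session_fresh.]; r11 [role_editor :- role_admin, can_invite, device_trusted.]; r12 [cond_2 :- mfa_enrolled.]; r13 [quota_ok :- break_glass, can_invite.]; r14 [admin_console :- elevated.]; r16 [cond_5 :- role_admin.]. ⇒ new: cond_1, owner, role_editor, cond_2, quota_ok, admin_console, cond_5.
[2] r2 [can_publish :- owner, admin_console, ip_allowlisted.]; r7 [can_delete :- quota_ok.]; r9 [role_viewer :- role_editor.]. ⇒ new: can_publish, can_delete, role_viewer.
[3] r1 [audit_required :- can_publish, ip_allowlisted.]; r6 [restricted_mode :- can_delete, sso_linked, can_invite.]; r10 [can_write :- can_publish.]. ⇒ new: audit_required, restricted_mode, can_write.
[4] r5 [can_read :- can_write, restricted_mode, role_viewer.]. ⇒ new: can_read.
Derived: cond_2 (round 1), cond_1 (round 1), can_write (round 3). cond_4 never appears in any round.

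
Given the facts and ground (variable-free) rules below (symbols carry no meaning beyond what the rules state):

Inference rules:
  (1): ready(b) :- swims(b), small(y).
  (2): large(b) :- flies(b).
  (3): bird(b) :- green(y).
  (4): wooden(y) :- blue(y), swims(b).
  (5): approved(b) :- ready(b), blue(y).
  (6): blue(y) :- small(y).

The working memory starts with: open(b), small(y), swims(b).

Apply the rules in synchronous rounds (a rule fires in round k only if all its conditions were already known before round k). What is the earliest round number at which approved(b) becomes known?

2

[1] (1) [ready(b) :- swims(b), small(y).]; (6) [blue(y) :- small(y).]. ⇒ new: ready(b), blue(y).
[2] (4) [wooden(y) :- blue(y), swims(b).]; (5) [approved(b) :- ready(b), blue(y).]. ⇒ new: wooden(y), approved(b).
approved(b) first appears in round 2.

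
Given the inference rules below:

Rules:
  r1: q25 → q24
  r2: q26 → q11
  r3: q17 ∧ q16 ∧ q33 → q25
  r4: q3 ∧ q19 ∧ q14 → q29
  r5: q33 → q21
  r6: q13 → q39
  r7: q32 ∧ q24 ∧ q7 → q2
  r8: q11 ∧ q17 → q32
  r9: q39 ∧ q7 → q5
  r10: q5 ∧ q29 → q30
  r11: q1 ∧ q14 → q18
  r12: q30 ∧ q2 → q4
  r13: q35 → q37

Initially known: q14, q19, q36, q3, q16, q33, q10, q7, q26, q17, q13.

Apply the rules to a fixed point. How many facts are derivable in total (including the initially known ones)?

Round 1 — r2, r3, r4, r5, r6, derive q11, q25, q29, q21, q39.
Round 2 — r1, r8, r9, derive q24, q32, q5.
Round 3 — r7, r10, derive q2, q30.
Round 4 — r12, derive q4.
Closure: {q10, q11, q13, q14, q16, q17, q19, q2, q21, q24, q25, q26, q29, q3, q30, q32, q33, q36, q39, q4, q5, q7} — 22 facts.

22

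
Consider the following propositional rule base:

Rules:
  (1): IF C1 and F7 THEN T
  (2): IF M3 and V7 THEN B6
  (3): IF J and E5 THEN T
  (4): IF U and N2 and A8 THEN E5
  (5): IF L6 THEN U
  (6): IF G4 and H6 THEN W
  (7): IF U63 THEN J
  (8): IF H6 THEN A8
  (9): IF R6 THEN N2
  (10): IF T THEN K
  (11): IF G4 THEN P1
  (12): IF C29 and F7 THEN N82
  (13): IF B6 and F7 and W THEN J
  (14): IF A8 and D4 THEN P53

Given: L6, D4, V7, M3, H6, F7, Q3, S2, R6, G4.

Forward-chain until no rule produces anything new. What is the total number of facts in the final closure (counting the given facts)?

21

Round 1: (2) [IF M3 and V7 THEN B6]; (5) [IF L6 THEN U]; (6) [IF G4 and H6 THEN W]; (8) [IF H6 THEN A8]; (9) [IF R6 THEN N2]; (11) [IF G4 THEN P1]. Adds B6, U, W, A8, N2, P1.
Round 2: (4) [IF U and N2 and A8 THEN E5]; (13) [IF B6 and F7 and W THEN J]; (14) [IF A8 and D4 THEN P53]. Adds E5, J, P53.
Round 3: (3) [IF J and E5 THEN T]. Adds T.
Round 4: (10) [IF T THEN K]. Adds K.
Closure: {A8, B6, D4, E5, F7, G4, H6, J, K, L6, M3, N2, P1, P53, Q3, R6, S2, T, U, V7, W} — 21 facts.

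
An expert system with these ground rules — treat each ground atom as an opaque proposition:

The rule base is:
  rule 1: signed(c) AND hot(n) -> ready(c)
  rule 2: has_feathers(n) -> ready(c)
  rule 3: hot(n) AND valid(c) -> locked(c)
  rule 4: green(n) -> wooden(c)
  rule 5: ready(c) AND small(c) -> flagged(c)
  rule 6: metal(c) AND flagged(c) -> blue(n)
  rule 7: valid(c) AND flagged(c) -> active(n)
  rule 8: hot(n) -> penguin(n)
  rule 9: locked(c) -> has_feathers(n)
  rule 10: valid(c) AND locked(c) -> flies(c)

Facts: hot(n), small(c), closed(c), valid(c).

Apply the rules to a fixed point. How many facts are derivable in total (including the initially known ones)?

Round 1: rule 3 [hot(n) AND valid(c) -> locked(c)]; rule 8 [hot(n) -> penguin(n)]. Adds locked(c), penguin(n).
Round 2: rule 9 [locked(c) -> has_feathers(n)]; rule 10 [valid(c) AND locked(c) -> flies(c)]. Adds has_feathers(n), flies(c).
Round 3: rule 2 [has_feathers(n) -> ready(c)]. Adds ready(c).
Round 4: rule 5 [ready(c) AND small(c) -> flagged(c)]. Adds flagged(c).
Round 5: rule 7 [valid(c) AND flagged(c) -> active(n)]. Adds active(n).
Closure: {active(n), closed(c), flagged(c), flies(c), has_feathers(n), hot(n), locked(c), penguin(n), ready(c), small(c), valid(c)} — 11 facts.

11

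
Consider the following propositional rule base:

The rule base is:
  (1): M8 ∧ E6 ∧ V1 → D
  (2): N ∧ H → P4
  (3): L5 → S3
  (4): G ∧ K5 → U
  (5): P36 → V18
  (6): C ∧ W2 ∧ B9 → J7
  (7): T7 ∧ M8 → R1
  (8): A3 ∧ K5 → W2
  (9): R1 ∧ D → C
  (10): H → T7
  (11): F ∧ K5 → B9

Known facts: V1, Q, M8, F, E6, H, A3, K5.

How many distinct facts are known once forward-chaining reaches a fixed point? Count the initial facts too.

Round 1 fires (1), (8), (10), (11), giving D, W2, T7, B9.
Round 2 fires (7), giving R1.
Round 3 fires (9), giving C.
Round 4 fires (6), giving J7.
Closure: {A3, B9, C, D, E6, F, H, J7, K5, M8, Q, R1, T7, V1, W2} — 15 facts.

15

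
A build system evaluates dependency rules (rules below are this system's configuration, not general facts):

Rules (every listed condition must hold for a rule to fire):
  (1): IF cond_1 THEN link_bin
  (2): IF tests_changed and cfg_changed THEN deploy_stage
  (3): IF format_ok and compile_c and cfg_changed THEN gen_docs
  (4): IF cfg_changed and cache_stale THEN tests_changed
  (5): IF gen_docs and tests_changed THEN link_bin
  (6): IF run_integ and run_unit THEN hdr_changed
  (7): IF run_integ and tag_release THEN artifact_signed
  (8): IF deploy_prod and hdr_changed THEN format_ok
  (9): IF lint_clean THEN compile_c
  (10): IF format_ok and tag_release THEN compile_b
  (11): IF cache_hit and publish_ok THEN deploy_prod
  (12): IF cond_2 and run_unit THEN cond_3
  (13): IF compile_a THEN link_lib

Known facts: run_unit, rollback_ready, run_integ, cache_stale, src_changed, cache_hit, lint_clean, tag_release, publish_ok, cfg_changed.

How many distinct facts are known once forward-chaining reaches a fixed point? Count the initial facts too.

Round 1 — (4), (6), (7), (9), (11), derive tests_changed, hdr_changed, artifact_signed, compile_c, deploy_prod.
Round 2 — (2), (8), derive deploy_stage, format_ok.
Round 3 — (3), (10), derive gen_docs, compile_b.
Round 4 — (5), derive link_bin.
Closure: {artifact_signed, cache_hit, cache_stale, cfg_changed, compile_b, compile_c, deploy_prod, deploy_stage, format_ok, gen_docs, hdr_changed, link_bin, lint_clean, publish_ok, rollback_ready, run_integ, run_unit, src_changed, tag_release, tests_changed} — 20 facts.

20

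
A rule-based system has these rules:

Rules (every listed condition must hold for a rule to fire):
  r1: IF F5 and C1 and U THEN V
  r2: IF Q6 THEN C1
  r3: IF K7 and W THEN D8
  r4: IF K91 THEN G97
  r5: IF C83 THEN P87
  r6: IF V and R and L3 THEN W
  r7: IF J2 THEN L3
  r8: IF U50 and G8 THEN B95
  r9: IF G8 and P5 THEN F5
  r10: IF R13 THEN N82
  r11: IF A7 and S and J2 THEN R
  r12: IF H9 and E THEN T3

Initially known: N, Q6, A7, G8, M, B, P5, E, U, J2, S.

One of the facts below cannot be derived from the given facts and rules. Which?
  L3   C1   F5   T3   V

Round 1: r2 [IF Q6 THEN C1]; r7 [IF J2 THEN L3]; r9 [IF G8 and P5 THEN F5]; r11 [IF A7 and S and J2 THEN R]. Adds C1, L3, F5, R.
Round 2: r1 [IF F5 and C1 and U THEN V]. Adds V.
Round 3: r6 [IF V and R and L3 THEN W]. Adds W.
Derived: V (round 2), L3 (round 1), F5 (round 1), C1 (round 1). T3 never appears in any round.

T3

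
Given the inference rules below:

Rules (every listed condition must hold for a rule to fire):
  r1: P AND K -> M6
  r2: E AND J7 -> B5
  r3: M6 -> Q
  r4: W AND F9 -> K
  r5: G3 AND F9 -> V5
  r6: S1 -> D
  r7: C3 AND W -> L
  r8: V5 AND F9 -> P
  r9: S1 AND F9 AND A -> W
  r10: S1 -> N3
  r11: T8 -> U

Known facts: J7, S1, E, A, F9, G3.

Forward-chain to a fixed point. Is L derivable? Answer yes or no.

no

Round 1 fires r2, r5, r6, r9, r10, giving B5, V5, D, W, N3.
Round 2 fires r4, r8, giving K, P.
Round 3 fires r1, giving M6.
Round 4 fires r3, giving Q.
Fixed point reached. L is concluded only by r7; r7 needs C3 (never derived).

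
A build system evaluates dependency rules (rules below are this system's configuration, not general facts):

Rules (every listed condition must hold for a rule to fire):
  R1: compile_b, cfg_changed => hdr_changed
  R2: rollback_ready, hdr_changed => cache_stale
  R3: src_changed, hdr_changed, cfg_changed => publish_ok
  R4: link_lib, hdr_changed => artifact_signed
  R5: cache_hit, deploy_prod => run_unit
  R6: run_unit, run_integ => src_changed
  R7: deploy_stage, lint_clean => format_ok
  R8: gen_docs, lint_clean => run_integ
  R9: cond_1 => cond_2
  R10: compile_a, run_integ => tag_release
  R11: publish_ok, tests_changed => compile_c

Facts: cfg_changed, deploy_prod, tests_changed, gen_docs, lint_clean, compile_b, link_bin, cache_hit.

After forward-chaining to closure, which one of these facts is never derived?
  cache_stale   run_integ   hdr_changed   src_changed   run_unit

cache_stale

Round 1: R1 [compile_b, cfg_changed => hdr_changed]; R5 [cache_hit, deploy_prod => run_unit]; R8 [gen_docs, lint_clean => run_integ]. New: hdr_changed, run_unit, run_integ.
Round 2: R6 [run_unit, run_integ => src_changed]. New: src_changed.
Round 3: R3 [src_changed, hdr_changed, cfg_changed => publish_ok]. New: publish_ok.
Round 4: R11 [publish_ok, tests_changed => compile_c]. New: compile_c.
Derived: src_changed (round 2), run_integ (round 1), hdr_changed (round 1), run_unit (round 1). cache_stale never appears in any round.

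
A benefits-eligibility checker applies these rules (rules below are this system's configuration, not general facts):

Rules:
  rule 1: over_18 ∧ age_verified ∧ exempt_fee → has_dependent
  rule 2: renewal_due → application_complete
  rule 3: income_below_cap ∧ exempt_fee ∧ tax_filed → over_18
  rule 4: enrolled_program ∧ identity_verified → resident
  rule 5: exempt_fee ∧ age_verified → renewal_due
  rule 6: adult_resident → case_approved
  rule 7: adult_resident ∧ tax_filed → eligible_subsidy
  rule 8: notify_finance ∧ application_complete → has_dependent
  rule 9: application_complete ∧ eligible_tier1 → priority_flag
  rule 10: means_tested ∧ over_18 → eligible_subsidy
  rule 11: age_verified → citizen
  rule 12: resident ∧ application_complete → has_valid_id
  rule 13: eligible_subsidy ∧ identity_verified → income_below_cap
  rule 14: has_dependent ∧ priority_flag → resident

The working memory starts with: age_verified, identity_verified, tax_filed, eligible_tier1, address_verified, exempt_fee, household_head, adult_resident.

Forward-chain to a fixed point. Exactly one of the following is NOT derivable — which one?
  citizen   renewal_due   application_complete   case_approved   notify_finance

notify_finance

Round 1: rule 5 [exempt_fee ∧ age_verified → renewal_due]; rule 6 [adult_resident → case_approved]; rule 7 [adult_resident ∧ tax_filed → eligible_subsidy]; rule 11 [age_verified → citizen]. Adds renewal_due, case_approved, eligible_subsidy, citizen.
Round 2: rule 2 [renewal_due → application_complete]; rule 13 [eligible_subsidy ∧ identity_verified → income_below_cap]. Adds application_complete, income_below_cap.
Round 3: rule 3 [income_below_cap ∧ exempt_fee ∧ tax_filed → over_18]; rule 9 [application_complete ∧ eligible_tier1 → priority_flag]. Adds over_18, priority_flag.
Round 4: rule 1 [over_18 ∧ age_verified ∧ exempt_fee → has_dependent]. Adds has_dependent.
Round 5: rule 14 [has_dependent ∧ priority_flag → resident]. Adds resident.
Round 6: rule 12 [resident ∧ application_complete → has_valid_id]. Adds has_valid_id.
Derived: renewal_due (round 1), citizen (round 1), application_complete (round 2), case_approved (round 1). notify_finance never appears in any round.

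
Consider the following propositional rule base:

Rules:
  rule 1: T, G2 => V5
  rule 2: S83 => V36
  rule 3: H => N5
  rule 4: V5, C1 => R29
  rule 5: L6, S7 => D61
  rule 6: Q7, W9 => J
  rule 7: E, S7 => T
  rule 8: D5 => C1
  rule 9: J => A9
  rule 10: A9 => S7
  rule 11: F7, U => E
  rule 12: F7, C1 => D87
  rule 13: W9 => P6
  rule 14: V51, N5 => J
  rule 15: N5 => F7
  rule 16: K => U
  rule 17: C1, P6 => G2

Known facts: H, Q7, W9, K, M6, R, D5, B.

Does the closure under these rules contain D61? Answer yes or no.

no

Round 1: rule 3 [H => N5]; rule 6 [Q7, W9 => J]; rule 8 [D5 => C1]; rule 13 [W9 => P6]; rule 16 [K => U]. Adds N5, J, C1, P6, U.
Round 2: rule 9 [J => A9]; rule 15 [N5 => F7]; rule 17 [C1, P6 => G2]. Adds A9, F7, G2.
Round 3: rule 10 [A9 => S7]; rule 11 [F7, U => E]; rule 12 [F7, C1 => D87]. Adds S7, E, D87.
Round 4: rule 7 [E, S7 => T]. Adds T.
Round 5: rule 1 [T, G2 => V5]. Adds V5.
Round 6: rule 4 [V5, C1 => R29]. Adds R29.
Fixed point reached. D61 is concluded only by rule 5; rule 5 needs L6 (never derived).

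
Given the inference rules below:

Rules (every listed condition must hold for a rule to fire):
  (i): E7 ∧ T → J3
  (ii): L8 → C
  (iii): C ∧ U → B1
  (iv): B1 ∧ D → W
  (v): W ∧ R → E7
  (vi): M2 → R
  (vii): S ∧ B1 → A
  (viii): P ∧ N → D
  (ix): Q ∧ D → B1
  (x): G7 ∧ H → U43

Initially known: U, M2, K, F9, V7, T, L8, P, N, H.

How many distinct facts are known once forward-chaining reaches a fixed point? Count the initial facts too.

[1] (ii) [L8 → C]; (vi) [M2 → R]; (viii) [P ∧ N → D]. ⇒ new: C, R, D.
[2] (iii) [C ∧ U → B1]. ⇒ new: B1.
[3] (iv) [B1 ∧ D → W]. ⇒ new: W.
[4] (v) [W ∧ R → E7]. ⇒ new: E7.
[5] (i) [E7 ∧ T → J3]. ⇒ new: J3.
Closure: {B1, C, D, E7, F9, H, J3, K, L8, M2, N, P, R, T, U, V7, W} — 17 facts.

17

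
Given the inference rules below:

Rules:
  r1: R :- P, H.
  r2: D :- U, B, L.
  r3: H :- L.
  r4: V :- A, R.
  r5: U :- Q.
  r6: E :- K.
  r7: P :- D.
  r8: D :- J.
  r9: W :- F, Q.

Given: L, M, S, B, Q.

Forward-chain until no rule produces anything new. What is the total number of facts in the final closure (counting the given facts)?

Round 1: r3 [H :- L.]; r5 [U :- Q.]. Adds H, U.
Round 2: r2 [D :- U, B, L.]. Adds D.
Round 3: r7 [P :- D.]. Adds P.
Round 4: r1 [R :- P, H.]. Adds R.
Closure: {B, D, H, L, M, P, Q, R, S, U} — 10 facts.

10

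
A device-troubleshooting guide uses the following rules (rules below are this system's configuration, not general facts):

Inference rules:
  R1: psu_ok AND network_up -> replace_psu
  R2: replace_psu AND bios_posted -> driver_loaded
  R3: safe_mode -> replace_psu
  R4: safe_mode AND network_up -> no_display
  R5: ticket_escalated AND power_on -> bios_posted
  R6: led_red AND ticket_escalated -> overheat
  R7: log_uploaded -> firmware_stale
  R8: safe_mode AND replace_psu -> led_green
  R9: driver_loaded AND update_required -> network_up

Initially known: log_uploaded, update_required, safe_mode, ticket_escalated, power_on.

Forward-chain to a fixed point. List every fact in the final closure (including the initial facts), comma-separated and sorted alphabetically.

bios_posted, driver_loaded, firmware_stale, led_green, log_uploaded, network_up, no_display, power_on, replace_psu, safe_mode, ticket_escalated, update_required

Round 1: R3 [safe_mode -> replace_psu]; R5 [ticket_escalated AND power_on -> bios_posted]; R7 [log_uploaded -> firmware_stale]. New: replace_psu, bios_posted, firmware_stale.
Round 2: R2 [replace_psu AND bios_posted -> driver_loaded]; R8 [safe_mode AND replace_psu -> led_green]. New: driver_loaded, led_green.
Round 3: R9 [driver_loaded AND update_required -> network_up]. New: network_up.
Round 4: R4 [safe_mode AND network_up -> no_display]. New: no_display.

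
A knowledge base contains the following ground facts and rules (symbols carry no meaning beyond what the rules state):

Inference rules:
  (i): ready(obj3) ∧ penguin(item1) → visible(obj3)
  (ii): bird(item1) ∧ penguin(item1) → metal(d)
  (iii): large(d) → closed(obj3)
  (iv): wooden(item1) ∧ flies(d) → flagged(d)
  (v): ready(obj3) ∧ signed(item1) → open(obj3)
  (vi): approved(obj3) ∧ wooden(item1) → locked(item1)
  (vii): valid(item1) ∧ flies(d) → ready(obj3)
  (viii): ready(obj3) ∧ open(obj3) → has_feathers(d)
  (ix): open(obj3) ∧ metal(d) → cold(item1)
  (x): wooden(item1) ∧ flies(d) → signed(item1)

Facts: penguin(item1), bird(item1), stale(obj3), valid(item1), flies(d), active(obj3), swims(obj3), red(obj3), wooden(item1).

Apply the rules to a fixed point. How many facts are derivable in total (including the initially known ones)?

Round 1 — (ii), (iv), (vii), (x), derive metal(d), flagged(d), ready(obj3), signed(item1).
Round 2 — (i), (v), derive visible(obj3), open(obj3).
Round 3 — (viii), (ix), derive has_feathers(d), cold(item1).
Closure: {active(obj3), bird(item1), cold(item1), flagged(d), flies(d), has_feathers(d), metal(d), open(obj3), penguin(item1), ready(obj3), red(obj3), signed(item1), stale(obj3), swims(obj3), valid(item1), visible(obj3), wooden(item1)} — 17 facts.

17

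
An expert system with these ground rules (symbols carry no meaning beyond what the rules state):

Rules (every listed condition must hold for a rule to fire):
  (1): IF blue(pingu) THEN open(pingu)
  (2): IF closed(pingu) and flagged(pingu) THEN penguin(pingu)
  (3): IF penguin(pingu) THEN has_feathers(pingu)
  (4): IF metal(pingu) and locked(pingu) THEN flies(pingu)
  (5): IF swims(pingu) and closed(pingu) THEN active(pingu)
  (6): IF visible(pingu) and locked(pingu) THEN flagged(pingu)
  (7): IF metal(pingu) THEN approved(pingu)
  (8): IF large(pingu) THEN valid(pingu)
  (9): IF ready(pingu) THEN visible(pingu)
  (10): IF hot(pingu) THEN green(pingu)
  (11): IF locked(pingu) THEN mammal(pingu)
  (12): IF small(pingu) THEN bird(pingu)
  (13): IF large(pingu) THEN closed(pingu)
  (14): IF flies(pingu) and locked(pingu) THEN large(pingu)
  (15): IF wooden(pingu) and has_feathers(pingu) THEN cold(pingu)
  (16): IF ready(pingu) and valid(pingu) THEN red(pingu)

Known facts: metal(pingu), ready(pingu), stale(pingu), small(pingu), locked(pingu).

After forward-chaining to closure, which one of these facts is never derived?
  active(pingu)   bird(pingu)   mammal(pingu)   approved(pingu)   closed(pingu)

Round 1 fires (4), (7), (9), (11), (12), giving flies(pingu), approved(pingu), visible(pingu), mammal(pingu), bird(pingu).
Round 2 fires (6), (14), giving flagged(pingu), large(pingu).
Round 3 fires (8), (13), giving valid(pingu), closed(pingu).
Round 4 fires (2), (16), giving penguin(pingu), red(pingu).
Round 5 fires (3), giving has_feathers(pingu).
Derived: approved(pingu) (round 1), mammal(pingu) (round 1), bird(pingu) (round 1), closed(pingu) (round 3). active(pingu) never appears in any round.

active(pingu)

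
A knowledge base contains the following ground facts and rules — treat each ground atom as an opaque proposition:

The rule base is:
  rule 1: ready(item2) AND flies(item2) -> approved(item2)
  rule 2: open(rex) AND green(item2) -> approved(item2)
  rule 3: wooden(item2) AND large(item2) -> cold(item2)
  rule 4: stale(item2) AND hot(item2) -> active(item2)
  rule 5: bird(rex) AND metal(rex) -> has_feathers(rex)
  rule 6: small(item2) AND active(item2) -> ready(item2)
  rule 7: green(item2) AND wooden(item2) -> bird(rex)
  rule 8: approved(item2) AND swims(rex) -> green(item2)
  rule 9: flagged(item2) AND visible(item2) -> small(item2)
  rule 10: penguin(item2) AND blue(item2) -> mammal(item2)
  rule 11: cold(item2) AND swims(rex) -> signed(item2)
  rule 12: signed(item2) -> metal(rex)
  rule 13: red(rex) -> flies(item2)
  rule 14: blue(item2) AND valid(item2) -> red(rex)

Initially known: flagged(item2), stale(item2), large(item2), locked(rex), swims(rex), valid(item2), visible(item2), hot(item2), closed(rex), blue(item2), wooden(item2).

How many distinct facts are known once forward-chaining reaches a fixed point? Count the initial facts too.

23

Round 1: rule 3 [wooden(item2) AND large(item2) -> cold(item2)]; rule 4 [stale(item2) AND hot(item2) -> active(item2)]; rule 9 [flagged(item2) AND visible(item2) -> small(item2)]; rule 14 [blue(item2) AND valid(item2) -> red(rex)]. New: cold(item2), active(item2), small(item2), red(rex).
Round 2: rule 6 [small(item2) AND active(item2) -> ready(item2)]; rule 11 [cold(item2) AND swims(rex) -> signed(item2)]; rule 13 [red(rex) -> flies(item2)]. New: ready(item2), signed(item2), flies(item2).
Round 3: rule 1 [ready(item2) AND flies(item2) -> approved(item2)]; rule 12 [signed(item2) -> metal(rex)]. New: approved(item2), metal(rex).
Round 4: rule 8 [approved(item2) AND swims(rex) -> green(item2)]. New: green(item2).
Round 5: rule 7 [green(item2) AND wooden(item2) -> bird(rex)]. New: bird(rex).
Round 6: rule 5 [bird(rex) AND metal(rex) -> has_feathers(rex)]. New: has_feathers(rex).
Closure: {active(item2), approved(item2), bird(rex), blue(item2), closed(rex), cold(item2), flagged(item2), flies(item2), green(item2), has_feathers(rex), hot(item2), large(item2), locked(rex), metal(rex), ready(item2), red(rex), signed(item2), small(item2), stale(item2), swims(rex), valid(item2), visible(item2), wooden(item2)} — 23 facts.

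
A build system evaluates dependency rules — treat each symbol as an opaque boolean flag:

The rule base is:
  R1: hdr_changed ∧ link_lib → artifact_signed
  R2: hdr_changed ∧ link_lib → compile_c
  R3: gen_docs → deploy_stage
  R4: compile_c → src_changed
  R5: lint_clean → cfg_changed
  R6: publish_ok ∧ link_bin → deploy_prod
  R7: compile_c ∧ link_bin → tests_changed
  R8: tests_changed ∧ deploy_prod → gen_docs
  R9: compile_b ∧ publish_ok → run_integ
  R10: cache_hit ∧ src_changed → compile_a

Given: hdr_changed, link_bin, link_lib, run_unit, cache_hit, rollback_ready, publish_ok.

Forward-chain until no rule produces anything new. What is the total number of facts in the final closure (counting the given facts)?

15

Round 1: R1 [hdr_changed ∧ link_lib → artifact_signed]; R2 [hdr_changed ∧ link_lib → compile_c]; R6 [publish_ok ∧ link_bin → deploy_prod]. Adds artifact_signed, compile_c, deploy_prod.
Round 2: R4 [compile_c → src_changed]; R7 [compile_c ∧ link_bin → tests_changed]. Adds src_changed, tests_changed.
Round 3: R8 [tests_changed ∧ deploy_prod → gen_docs]; R10 [cache_hit ∧ src_changed → compile_a]. Adds gen_docs, compile_a.
Round 4: R3 [gen_docs → deploy_stage]. Adds deploy_stage.
Closure: {artifact_signed, cache_hit, compile_a, compile_c, deploy_prod, deploy_stage, gen_docs, hdr_changed, link_bin, link_lib, publish_ok, rollback_ready, run_unit, src_changed, tests_changed} — 15 facts.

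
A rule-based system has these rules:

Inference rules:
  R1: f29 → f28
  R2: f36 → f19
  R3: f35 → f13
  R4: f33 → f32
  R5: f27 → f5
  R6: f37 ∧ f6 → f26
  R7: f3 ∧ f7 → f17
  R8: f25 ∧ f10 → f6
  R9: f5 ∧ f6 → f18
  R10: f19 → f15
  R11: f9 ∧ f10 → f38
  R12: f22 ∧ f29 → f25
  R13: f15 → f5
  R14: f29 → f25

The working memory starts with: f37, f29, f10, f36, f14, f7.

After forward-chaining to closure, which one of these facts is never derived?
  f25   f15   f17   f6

f17

Round 1: R1 [f29 → f28]; R2 [f36 → f19]; R14 [f29 → f25]. Adds f28, f19, f25.
Round 2: R8 [f25 ∧ f10 → f6]; R10 [f19 → f15]. Adds f6, f15.
Round 3: R6 [f37 ∧ f6 → f26]; R13 [f15 → f5]. Adds f26, f5.
Round 4: R9 [f5 ∧ f6 → f18]. Adds f18.
Derived: f25 (round 1), f6 (round 2), f15 (round 2). f17 never appears in any round.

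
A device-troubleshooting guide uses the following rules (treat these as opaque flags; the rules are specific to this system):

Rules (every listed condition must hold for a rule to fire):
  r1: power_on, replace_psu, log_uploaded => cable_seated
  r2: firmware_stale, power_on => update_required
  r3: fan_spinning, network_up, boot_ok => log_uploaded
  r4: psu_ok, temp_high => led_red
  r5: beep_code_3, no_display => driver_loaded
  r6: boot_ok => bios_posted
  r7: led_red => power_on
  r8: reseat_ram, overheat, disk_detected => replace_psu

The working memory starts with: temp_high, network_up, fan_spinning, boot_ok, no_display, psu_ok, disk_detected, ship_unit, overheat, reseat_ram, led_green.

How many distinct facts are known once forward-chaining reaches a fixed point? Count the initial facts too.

17

Round 1 fires r3, r4, r6, r8, giving log_uploaded, led_red, bios_posted, replace_psu.
Round 2 fires r7, giving power_on.
Round 3 fires r1, giving cable_seated.
Closure: {bios_posted, boot_ok, cable_seated, disk_detected, fan_spinning, led_green, led_red, log_uploaded, network_up, no_display, overheat, power_on, psu_ok, replace_psu, reseat_ram, ship_unit, temp_high} — 17 facts.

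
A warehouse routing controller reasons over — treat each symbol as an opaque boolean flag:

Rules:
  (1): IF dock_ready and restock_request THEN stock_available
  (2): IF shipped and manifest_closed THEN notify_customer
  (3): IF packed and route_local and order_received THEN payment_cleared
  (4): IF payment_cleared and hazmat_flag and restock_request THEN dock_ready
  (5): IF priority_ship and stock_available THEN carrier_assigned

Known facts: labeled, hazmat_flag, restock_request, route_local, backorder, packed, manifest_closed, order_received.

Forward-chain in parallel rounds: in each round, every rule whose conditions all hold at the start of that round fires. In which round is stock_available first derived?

3

[1] (3) [IF packed and route_local and order_received THEN payment_cleared]. ⇒ new: payment_cleared.
[2] (4) [IF payment_cleared and hazmat_flag and restock_request THEN dock_ready]. ⇒ new: dock_ready.
[3] (1) [IF dock_ready and restock_request THEN stock_available]. ⇒ new: stock_available.
stock_available first appears in round 3.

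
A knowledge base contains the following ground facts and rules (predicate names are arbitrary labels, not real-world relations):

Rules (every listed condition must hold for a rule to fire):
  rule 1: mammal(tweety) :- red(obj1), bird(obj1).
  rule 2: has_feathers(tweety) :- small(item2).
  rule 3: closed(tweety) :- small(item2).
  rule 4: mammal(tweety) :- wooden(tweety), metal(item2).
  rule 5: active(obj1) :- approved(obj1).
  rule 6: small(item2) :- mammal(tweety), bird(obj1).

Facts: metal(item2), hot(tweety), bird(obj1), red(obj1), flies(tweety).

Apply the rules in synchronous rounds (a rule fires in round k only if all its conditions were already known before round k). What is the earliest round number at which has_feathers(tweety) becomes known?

3

Round 1: rule 1 [mammal(tweety) :- red(obj1), bird(obj1).]. New: mammal(tweety).
Round 2: rule 6 [small(item2) :- mammal(tweety), bird(obj1).]. New: small(item2).
Round 3: rule 2 [has_feathers(tweety) :- small(item2).]; rule 3 [closed(tweety) :- small(item2).]. New: has_feathers(tweety), closed(tweety).
has_feathers(tweety) first appears in round 3.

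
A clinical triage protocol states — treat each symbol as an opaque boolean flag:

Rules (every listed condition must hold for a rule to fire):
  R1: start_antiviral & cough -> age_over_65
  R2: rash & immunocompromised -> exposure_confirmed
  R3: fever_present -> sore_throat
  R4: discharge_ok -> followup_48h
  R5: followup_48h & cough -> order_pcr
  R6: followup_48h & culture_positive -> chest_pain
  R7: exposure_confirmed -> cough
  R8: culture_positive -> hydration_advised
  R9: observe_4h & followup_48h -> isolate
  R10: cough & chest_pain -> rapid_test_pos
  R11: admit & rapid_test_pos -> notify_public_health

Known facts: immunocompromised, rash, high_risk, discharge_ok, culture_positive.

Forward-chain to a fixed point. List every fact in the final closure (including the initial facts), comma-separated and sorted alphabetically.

chest_pain, cough, culture_positive, discharge_ok, exposure_confirmed, followup_48h, high_risk, hydration_advised, immunocompromised, order_pcr, rapid_test_pos, rash

Round 1 — R2, R4, R8, derive exposure_confirmed, followup_48h, hydration_advised.
Round 2 — R6, R7, derive chest_pain, cough.
Round 3 — R5, R10, derive order_pcr, rapid_test_pos.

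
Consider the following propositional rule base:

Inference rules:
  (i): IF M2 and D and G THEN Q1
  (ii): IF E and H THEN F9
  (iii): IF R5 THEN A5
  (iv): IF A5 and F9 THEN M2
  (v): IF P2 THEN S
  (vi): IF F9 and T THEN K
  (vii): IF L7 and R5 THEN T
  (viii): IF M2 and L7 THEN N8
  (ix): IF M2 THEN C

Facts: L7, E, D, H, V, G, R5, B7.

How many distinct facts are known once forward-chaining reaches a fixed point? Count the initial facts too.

Round 1: (ii) [IF E and H THEN F9]; (iii) [IF R5 THEN A5]; (vii) [IF L7 and R5 THEN T]. Adds F9, A5, T.
Round 2: (iv) [IF A5 and F9 THEN M2]; (vi) [IF F9 and T THEN K]. Adds M2, K.
Round 3: (i) [IF M2 and D and G THEN Q1]; (viii) [IF M2 and L7 THEN N8]; (ix) [IF M2 THEN C]. Adds Q1, N8, C.
Closure: {A5, B7, C, D, E, F9, G, H, K, L7, M2, N8, Q1, R5, T, V} — 16 facts.

16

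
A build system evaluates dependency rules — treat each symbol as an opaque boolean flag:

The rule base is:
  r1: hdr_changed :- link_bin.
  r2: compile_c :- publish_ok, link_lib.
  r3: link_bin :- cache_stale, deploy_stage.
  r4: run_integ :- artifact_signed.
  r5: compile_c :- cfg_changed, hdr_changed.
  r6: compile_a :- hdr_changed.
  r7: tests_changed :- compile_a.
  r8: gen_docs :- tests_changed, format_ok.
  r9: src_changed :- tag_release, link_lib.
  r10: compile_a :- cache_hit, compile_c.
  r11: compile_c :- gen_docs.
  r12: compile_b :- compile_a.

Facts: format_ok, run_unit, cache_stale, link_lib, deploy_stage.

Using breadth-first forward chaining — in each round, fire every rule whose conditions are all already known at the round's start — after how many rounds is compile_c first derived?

6

Round 1: r3 [link_bin :- cache_stale, deploy_stage.]. Adds link_bin.
Round 2: r1 [hdr_changed :- link_bin.]. Adds hdr_changed.
Round 3: r6 [compile_a :- hdr_changed.]. Adds compile_a.
Round 4: r7 [tests_changed :- compile_a.]; r12 [compile_b :- compile_a.]. Adds tests_changed, compile_b.
Round 5: r8 [gen_docs :- tests_changed, format_ok.]. Adds gen_docs.
Round 6: r11 [compile_c :- gen_docs.]. Adds compile_c.
compile_c first appears in round 6.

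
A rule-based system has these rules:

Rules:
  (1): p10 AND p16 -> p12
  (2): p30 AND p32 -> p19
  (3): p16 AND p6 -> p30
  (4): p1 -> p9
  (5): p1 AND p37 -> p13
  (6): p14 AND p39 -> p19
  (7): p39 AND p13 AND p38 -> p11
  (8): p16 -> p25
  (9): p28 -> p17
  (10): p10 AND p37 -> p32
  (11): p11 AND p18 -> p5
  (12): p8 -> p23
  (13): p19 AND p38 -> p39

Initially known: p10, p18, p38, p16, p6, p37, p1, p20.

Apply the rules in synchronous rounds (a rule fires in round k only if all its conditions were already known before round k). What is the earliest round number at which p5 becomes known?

5

Round 1: (1) [p10 AND p16 -> p12]; (3) [p16 AND p6 -> p30]; (4) [p1 -> p9]; (5) [p1 AND p37 -> p13]; (8) [p16 -> p25]; (10) [p10 AND p37 -> p32]. New: p12, p30, p9, p13, p25, p32.
Round 2: (2) [p30 AND p32 -> p19]. New: p19.
Round 3: (13) [p19 AND p38 -> p39]. New: p39.
Round 4: (7) [p39 AND p13 AND p38 -> p11]. New: p11.
Round 5: (11) [p11 AND p18 -> p5]. New: p5.
p5 first appears in round 5.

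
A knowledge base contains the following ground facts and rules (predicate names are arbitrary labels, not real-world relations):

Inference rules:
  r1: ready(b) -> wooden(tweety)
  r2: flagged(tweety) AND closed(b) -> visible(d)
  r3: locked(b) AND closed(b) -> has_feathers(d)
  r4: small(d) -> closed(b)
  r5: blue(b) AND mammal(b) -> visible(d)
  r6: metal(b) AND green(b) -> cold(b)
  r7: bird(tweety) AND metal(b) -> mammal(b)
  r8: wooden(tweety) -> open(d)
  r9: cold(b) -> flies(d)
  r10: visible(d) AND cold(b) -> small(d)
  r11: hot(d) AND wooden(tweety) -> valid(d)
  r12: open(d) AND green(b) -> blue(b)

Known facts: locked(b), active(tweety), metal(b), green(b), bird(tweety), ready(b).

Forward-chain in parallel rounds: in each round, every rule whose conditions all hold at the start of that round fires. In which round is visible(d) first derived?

4

Round 1 — r1, r6, r7, derive wooden(tweety), cold(b), mammal(b).
Round 2 — r8, r9, derive open(d), flies(d).
Round 3 — r12, derive blue(b).
Round 4 — r5, derive visible(d).
visible(d) first appears in round 4.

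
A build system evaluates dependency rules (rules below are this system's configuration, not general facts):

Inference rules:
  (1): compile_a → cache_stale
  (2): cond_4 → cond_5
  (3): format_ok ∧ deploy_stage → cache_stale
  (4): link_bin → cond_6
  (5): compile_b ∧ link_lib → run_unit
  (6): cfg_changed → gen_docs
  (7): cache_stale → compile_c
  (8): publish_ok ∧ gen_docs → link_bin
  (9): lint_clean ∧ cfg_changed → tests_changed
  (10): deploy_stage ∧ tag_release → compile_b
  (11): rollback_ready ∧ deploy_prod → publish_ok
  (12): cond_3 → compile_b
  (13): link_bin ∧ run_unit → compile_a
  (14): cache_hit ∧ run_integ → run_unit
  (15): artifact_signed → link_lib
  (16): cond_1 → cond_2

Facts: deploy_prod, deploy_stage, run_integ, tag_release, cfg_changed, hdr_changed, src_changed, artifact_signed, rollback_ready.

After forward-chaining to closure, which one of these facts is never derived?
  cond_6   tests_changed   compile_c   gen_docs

Round 1 fires (6), (10), (11), (15), giving gen_docs, compile_b, publish_ok, link_lib.
Round 2 fires (5), (8), giving run_unit, link_bin.
Round 3 fires (4), (13), giving cond_6, compile_a.
Round 4 fires (1), giving cache_stale.
Round 5 fires (7), giving compile_c.
Derived: gen_docs (round 1), cond_6 (round 3), compile_c (round 5). tests_changed never appears in any round.

tests_changed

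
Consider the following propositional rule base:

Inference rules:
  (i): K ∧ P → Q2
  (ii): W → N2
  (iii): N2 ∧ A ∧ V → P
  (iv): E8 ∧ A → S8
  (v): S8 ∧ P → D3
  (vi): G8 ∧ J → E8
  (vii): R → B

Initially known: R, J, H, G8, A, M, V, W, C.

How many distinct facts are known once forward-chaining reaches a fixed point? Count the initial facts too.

15

Round 1 fires (ii), (vi), (vii), giving N2, E8, B.
Round 2 fires (iii), (iv), giving P, S8.
Round 3 fires (v), giving D3.
Closure: {A, B, C, D3, E8, G8, H, J, M, N2, P, R, S8, V, W} — 15 facts.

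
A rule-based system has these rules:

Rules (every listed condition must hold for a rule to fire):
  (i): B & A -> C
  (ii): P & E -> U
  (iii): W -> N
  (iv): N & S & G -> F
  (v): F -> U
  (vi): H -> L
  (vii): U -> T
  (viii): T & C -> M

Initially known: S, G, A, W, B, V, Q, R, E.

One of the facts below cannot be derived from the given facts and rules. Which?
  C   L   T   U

L

Round 1: (i) [B & A -> C]; (iii) [W -> N]. New: C, N.
Round 2: (iv) [N & S & G -> F]. New: F.
Round 3: (v) [F -> U]. New: U.
Round 4: (vii) [U -> T]. New: T.
Round 5: (viii) [T & C -> M]. New: M.
Derived: U (round 3), C (round 1), T (round 4). L never appears in any round.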